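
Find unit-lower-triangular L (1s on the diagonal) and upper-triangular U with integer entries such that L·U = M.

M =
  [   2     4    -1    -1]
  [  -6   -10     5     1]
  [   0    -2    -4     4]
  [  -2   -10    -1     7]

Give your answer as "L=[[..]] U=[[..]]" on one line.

  row1 -= -3·row0 → [0,2,2,-2]
  row2 -= 0·row0 → [0,-2,-4,4]
  row3 -= -1·row0 → [0,-6,-2,6]
  row2 -= -1·row1 → [0,0,-2,2]
  row3 -= -3·row1 → [0,0,4,0]
  row3 -= -2·row2 → [0,0,0,4]

L=[[1,0,0,0],[-3,1,0,0],[0,-1,1,0],[-1,-3,-2,1]] U=[[2,4,-1,-1],[0,2,2,-2],[0,0,-2,2],[0,0,0,4]]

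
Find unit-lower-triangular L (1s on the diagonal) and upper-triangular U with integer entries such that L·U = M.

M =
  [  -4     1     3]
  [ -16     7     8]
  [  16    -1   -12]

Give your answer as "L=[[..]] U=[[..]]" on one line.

  row1 -= 4·row0 → [0,3,-4]
  row2 -= -4·row0 → [0,3,0]
  row2 -= 1·row1 → [0,0,4]

L=[[1,0,0],[4,1,0],[-4,1,1]] U=[[-4,1,3],[0,3,-4],[0,0,4]]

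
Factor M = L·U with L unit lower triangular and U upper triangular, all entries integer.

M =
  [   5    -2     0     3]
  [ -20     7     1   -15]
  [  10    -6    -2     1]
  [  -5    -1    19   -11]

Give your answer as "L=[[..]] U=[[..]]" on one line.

L=[[1,0,0,0],[-4,1,0,0],[2,2,1,0],[-1,3,-4,1]] U=[[5,-2,0,3],[0,-1,1,-3],[0,0,-4,1],[0,0,0,5]]

  row1 -= -4·row0 → [0,-1,1,-3]
  row2 -= 2·row0 → [0,-2,-2,-5]
  row3 -= -1·row0 → [0,-3,19,-8]
  row2 -= 2·row1 → [0,0,-4,1]
  row3 -= 3·row1 → [0,0,16,1]
  row3 -= -4·row2 → [0,0,0,5]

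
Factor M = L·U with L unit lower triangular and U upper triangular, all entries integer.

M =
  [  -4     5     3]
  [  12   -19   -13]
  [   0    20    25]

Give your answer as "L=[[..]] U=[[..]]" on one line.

  row1 -= -3·row0 → [0,-4,-4]
  row2 -= 0·row0 → [0,20,25]
  row2 -= -5·row1 → [0,0,5]

L=[[1,0,0],[-3,1,0],[0,-5,1]] U=[[-4,5,3],[0,-4,-4],[0,0,5]]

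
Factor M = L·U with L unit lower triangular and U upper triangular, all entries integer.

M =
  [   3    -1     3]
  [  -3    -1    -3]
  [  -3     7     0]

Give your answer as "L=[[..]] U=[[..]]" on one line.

  r1 -= -1·r0 → [0,-2,0]
  r2 -= -1·r0 → [0,6,3]
  r2 -= -3·r1 → [0,0,3]

L=[[1,0,0],[-1,1,0],[-1,-3,1]] U=[[3,-1,3],[0,-2,0],[0,0,3]]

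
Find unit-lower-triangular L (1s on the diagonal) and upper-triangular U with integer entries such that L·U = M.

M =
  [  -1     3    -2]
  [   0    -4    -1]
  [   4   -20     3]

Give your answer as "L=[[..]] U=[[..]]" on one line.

  R1 -= 0·R0 → [0,-4,-1]
  R2 -= -4·R0 → [0,-8,-5]
  R2 -= 2·R1 → [0,0,-3]

L=[[1,0,0],[0,1,0],[-4,2,1]] U=[[-1,3,-2],[0,-4,-1],[0,0,-3]]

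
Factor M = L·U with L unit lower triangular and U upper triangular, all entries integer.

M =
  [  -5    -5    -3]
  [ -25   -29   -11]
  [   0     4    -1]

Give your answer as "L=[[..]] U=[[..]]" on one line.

  R1 -= 5·R0 → [0,-4,4]
  R2 -= 0·R0 → [0,4,-1]
  R2 -= -1·R1 → [0,0,3]

L=[[1,0,0],[5,1,0],[0,-1,1]] U=[[-5,-5,-3],[0,-4,4],[0,0,3]]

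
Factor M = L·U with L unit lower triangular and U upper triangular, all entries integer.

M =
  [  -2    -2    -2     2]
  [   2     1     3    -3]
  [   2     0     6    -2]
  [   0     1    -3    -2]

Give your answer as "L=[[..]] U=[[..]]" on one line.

L=[[1,0,0,0],[-1,1,0,0],[-1,2,1,0],[0,-1,-1,1]] U=[[-2,-2,-2,2],[0,-1,1,-1],[0,0,2,2],[0,0,0,-1]]

  R1 -= -1·R0 → [0,-1,1,-1]
  R2 -= -1·R0 → [0,-2,4,0]
  R3 -= 0·R0 → [0,1,-3,-2]
  R2 -= 2·R1 → [0,0,2,2]
  R3 -= -1·R1 → [0,0,-2,-3]
  R3 -= -1·R2 → [0,0,0,-1]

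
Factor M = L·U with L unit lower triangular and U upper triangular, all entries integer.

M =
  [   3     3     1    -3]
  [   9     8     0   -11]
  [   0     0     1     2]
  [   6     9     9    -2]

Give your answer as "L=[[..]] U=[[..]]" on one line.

  row1 -= 3·row0 → [0,-1,-3,-2]
  row2 -= 0·row0 → [0,0,1,2]
  row3 -= 2·row0 → [0,3,7,4]
  row2 -= 0·row1 → [0,0,1,2]
  row3 -= -3·row1 → [0,0,-2,-2]
  row3 -= -2·row2 → [0,0,0,2]

L=[[1,0,0,0],[3,1,0,0],[0,0,1,0],[2,-3,-2,1]] U=[[3,3,1,-3],[0,-1,-3,-2],[0,0,1,2],[0,0,0,2]]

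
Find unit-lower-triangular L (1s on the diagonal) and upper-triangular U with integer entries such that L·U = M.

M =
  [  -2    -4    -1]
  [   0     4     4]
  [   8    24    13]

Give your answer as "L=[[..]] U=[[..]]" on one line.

L=[[1,0,0],[0,1,0],[-4,2,1]] U=[[-2,-4,-1],[0,4,4],[0,0,1]]

  row1 -= 0·row0 → [0,4,4]
  row2 -= -4·row0 → [0,8,9]
  row2 -= 2·row1 → [0,0,1]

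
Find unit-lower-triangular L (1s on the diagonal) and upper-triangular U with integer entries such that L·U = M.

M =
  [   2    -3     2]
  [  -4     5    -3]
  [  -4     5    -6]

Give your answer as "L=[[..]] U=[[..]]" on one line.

  R1 -= -2·R0 → [0,-1,1]
  R2 -= -2·R0 → [0,-1,-2]
  R2 -= 1·R1 → [0,0,-3]

L=[[1,0,0],[-2,1,0],[-2,1,1]] U=[[2,-3,2],[0,-1,1],[0,0,-3]]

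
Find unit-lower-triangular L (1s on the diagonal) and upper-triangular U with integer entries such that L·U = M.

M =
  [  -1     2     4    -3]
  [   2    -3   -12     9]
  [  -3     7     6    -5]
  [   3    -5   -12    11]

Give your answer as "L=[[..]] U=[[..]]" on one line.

  row1 -= -2·row0 → [0,1,-4,3]
  row2 -= 3·row0 → [0,1,-6,4]
  row3 -= -3·row0 → [0,1,0,2]
  row2 -= 1·row1 → [0,0,-2,1]
  row3 -= 1·row1 → [0,0,4,-1]
  row3 -= -2·row2 → [0,0,0,1]

L=[[1,0,0,0],[-2,1,0,0],[3,1,1,0],[-3,1,-2,1]] U=[[-1,2,4,-3],[0,1,-4,3],[0,0,-2,1],[0,0,0,1]]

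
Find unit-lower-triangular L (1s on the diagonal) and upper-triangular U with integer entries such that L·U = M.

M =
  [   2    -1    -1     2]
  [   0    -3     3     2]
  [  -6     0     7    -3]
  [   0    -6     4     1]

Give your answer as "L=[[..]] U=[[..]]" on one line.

L=[[1,0,0,0],[0,1,0,0],[-3,1,1,0],[0,2,-2,1]] U=[[2,-1,-1,2],[0,-3,3,2],[0,0,1,1],[0,0,0,-1]]

  R1 -= 0·R0 → [0,-3,3,2]
  R2 -= -3·R0 → [0,-3,4,3]
  R3 -= 0·R0 → [0,-6,4,1]
  R2 -= 1·R1 → [0,0,1,1]
  R3 -= 2·R1 → [0,0,-2,-3]
  R3 -= -2·R2 → [0,0,0,-1]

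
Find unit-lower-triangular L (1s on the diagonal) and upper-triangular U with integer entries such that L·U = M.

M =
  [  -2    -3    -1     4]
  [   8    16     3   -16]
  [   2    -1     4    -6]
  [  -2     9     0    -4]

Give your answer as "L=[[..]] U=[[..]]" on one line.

  r1 -= -4·r0 → [0,4,-1,0]
  r2 -= -1·r0 → [0,-4,3,-2]
  r3 -= 1·r0 → [0,12,1,-8]
  r2 -= -1·r1 → [0,0,2,-2]
  r3 -= 3·r1 → [0,0,4,-8]
  r3 -= 2·r2 → [0,0,0,-4]

L=[[1,0,0,0],[-4,1,0,0],[-1,-1,1,0],[1,3,2,1]] U=[[-2,-3,-1,4],[0,4,-1,0],[0,0,2,-2],[0,0,0,-4]]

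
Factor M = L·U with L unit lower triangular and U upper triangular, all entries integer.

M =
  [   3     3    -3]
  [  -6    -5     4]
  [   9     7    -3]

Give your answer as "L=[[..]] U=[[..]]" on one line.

L=[[1,0,0],[-2,1,0],[3,-2,1]] U=[[3,3,-3],[0,1,-2],[0,0,2]]

  row1 -= -2·row0 → [0,1,-2]
  row2 -= 3·row0 → [0,-2,6]
  row2 -= -2·row1 → [0,0,2]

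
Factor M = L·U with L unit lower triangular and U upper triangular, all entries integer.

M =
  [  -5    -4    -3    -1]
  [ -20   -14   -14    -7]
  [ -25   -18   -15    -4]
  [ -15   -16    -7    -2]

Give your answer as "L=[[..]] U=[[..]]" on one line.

L=[[1,0,0,0],[4,1,0,0],[5,1,1,0],[3,-2,-1,1]] U=[[-5,-4,-3,-1],[0,2,-2,-3],[0,0,2,4],[0,0,0,-1]]

  row1 -= 4·row0 → [0,2,-2,-3]
  row2 -= 5·row0 → [0,2,0,1]
  row3 -= 3·row0 → [0,-4,2,1]
  row2 -= 1·row1 → [0,0,2,4]
  row3 -= -2·row1 → [0,0,-2,-5]
  row3 -= -1·row2 → [0,0,0,-1]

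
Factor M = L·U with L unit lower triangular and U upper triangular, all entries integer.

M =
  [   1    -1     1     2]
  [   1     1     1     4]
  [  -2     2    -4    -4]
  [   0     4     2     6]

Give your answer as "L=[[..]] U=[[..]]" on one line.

  r1 -= 1·r0 → [0,2,0,2]
  r2 -= -2·r0 → [0,0,-2,0]
  r3 -= 0·r0 → [0,4,2,6]
  r2 -= 0·r1 → [0,0,-2,0]
  r3 -= 2·r1 → [0,0,2,2]
  r3 -= -1·r2 → [0,0,0,2]

L=[[1,0,0,0],[1,1,0,0],[-2,0,1,0],[0,2,-1,1]] U=[[1,-1,1,2],[0,2,0,2],[0,0,-2,0],[0,0,0,2]]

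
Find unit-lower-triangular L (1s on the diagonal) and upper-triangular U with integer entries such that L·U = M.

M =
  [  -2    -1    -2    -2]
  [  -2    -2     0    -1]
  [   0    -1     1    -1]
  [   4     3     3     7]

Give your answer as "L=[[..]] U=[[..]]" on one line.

  r1 -= 1·r0 → [0,-1,2,1]
  r2 -= 0·r0 → [0,-1,1,-1]
  r3 -= -2·r0 → [0,1,-1,3]
  r2 -= 1·r1 → [0,0,-1,-2]
  r3 -= -1·r1 → [0,0,1,4]
  r3 -= -1·r2 → [0,0,0,2]

L=[[1,0,0,0],[1,1,0,0],[0,1,1,0],[-2,-1,-1,1]] U=[[-2,-1,-2,-2],[0,-1,2,1],[0,0,-1,-2],[0,0,0,2]]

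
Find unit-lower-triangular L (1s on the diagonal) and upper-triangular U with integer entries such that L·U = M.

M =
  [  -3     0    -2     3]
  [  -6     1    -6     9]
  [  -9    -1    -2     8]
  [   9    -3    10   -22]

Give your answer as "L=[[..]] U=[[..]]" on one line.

L=[[1,0,0,0],[2,1,0,0],[3,-1,1,0],[-3,-3,-1,1]] U=[[-3,0,-2,3],[0,1,-2,3],[0,0,2,2],[0,0,0,-2]]

  R1 -= 2·R0 → [0,1,-2,3]
  R2 -= 3·R0 → [0,-1,4,-1]
  R3 -= -3·R0 → [0,-3,4,-13]
  R2 -= -1·R1 → [0,0,2,2]
  R3 -= -3·R1 → [0,0,-2,-4]
  R3 -= -1·R2 → [0,0,0,-2]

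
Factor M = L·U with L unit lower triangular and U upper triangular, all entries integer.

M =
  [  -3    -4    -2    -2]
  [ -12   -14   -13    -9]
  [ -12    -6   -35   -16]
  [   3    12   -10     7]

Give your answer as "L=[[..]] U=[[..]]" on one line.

  r1 -= 4·r0 → [0,2,-5,-1]
  r2 -= 4·r0 → [0,10,-27,-8]
  r3 -= -1·r0 → [0,8,-12,5]
  r2 -= 5·r1 → [0,0,-2,-3]
  r3 -= 4·r1 → [0,0,8,9]
  r3 -= -4·r2 → [0,0,0,-3]

L=[[1,0,0,0],[4,1,0,0],[4,5,1,0],[-1,4,-4,1]] U=[[-3,-4,-2,-2],[0,2,-5,-1],[0,0,-2,-3],[0,0,0,-3]]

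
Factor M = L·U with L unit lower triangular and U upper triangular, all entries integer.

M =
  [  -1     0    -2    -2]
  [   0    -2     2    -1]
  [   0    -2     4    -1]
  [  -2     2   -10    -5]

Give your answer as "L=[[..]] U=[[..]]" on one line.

  row1 -= 0·row0 → [0,-2,2,-1]
  row2 -= 0·row0 → [0,-2,4,-1]
  row3 -= 2·row0 → [0,2,-6,-1]
  row2 -= 1·row1 → [0,0,2,0]
  row3 -= -1·row1 → [0,0,-4,-2]
  row3 -= -2·row2 → [0,0,0,-2]

L=[[1,0,0,0],[0,1,0,0],[0,1,1,0],[2,-1,-2,1]] U=[[-1,0,-2,-2],[0,-2,2,-1],[0,0,2,0],[0,0,0,-2]]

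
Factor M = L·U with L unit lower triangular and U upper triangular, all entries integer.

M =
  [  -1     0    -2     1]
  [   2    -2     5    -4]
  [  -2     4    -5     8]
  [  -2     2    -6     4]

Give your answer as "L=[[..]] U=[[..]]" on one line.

L=[[1,0,0,0],[-2,1,0,0],[2,-2,1,0],[2,-1,-1,1]] U=[[-1,0,-2,1],[0,-2,1,-2],[0,0,1,2],[0,0,0,2]]

  row1 -= -2·row0 → [0,-2,1,-2]
  row2 -= 2·row0 → [0,4,-1,6]
  row3 -= 2·row0 → [0,2,-2,2]
  row2 -= -2·row1 → [0,0,1,2]
  row3 -= -1·row1 → [0,0,-1,0]
  row3 -= -1·row2 → [0,0,0,2]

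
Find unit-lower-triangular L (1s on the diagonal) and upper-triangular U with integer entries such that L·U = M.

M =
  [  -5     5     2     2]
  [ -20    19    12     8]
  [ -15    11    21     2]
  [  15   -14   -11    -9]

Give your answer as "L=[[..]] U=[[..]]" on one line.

L=[[1,0,0,0],[4,1,0,0],[3,4,1,0],[-3,-1,1,1]] U=[[-5,5,2,2],[0,-1,4,0],[0,0,-1,-4],[0,0,0,1]]

  R1 -= 4·R0 → [0,-1,4,0]
  R2 -= 3·R0 → [0,-4,15,-4]
  R3 -= -3·R0 → [0,1,-5,-3]
  R2 -= 4·R1 → [0,0,-1,-4]
  R3 -= -1·R1 → [0,0,-1,-3]
  R3 -= 1·R2 → [0,0,0,1]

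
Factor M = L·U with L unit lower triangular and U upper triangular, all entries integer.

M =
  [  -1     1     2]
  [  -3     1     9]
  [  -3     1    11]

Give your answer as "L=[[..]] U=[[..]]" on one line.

  R1 -= 3·R0 → [0,-2,3]
  R2 -= 3·R0 → [0,-2,5]
  R2 -= 1·R1 → [0,0,2]

L=[[1,0,0],[3,1,0],[3,1,1]] U=[[-1,1,2],[0,-2,3],[0,0,2]]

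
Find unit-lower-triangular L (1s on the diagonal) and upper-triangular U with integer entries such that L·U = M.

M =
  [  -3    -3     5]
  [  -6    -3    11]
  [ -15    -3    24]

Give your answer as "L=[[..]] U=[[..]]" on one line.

  row1 -= 2·row0 → [0,3,1]
  row2 -= 5·row0 → [0,12,-1]
  row2 -= 4·row1 → [0,0,-5]

L=[[1,0,0],[2,1,0],[5,4,1]] U=[[-3,-3,5],[0,3,1],[0,0,-5]]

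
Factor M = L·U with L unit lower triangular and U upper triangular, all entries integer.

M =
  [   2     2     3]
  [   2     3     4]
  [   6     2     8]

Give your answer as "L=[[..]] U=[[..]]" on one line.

L=[[1,0,0],[1,1,0],[3,-4,1]] U=[[2,2,3],[0,1,1],[0,0,3]]

  r1 -= 1·r0 → [0,1,1]
  r2 -= 3·r0 → [0,-4,-1]
  r2 -= -4·r1 → [0,0,3]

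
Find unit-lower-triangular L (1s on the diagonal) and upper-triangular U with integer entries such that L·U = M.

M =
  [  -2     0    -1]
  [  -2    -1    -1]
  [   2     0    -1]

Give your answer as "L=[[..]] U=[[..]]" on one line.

L=[[1,0,0],[1,1,0],[-1,0,1]] U=[[-2,0,-1],[0,-1,0],[0,0,-2]]

  row1 -= 1·row0 → [0,-1,0]
  row2 -= -1·row0 → [0,0,-2]
  row2 -= 0·row1 → [0,0,-2]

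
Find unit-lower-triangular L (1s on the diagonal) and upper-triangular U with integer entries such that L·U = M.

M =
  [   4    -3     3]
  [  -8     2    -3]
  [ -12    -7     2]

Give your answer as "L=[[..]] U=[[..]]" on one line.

L=[[1,0,0],[-2,1,0],[-3,4,1]] U=[[4,-3,3],[0,-4,3],[0,0,-1]]

  r1 -= -2·r0 → [0,-4,3]
  r2 -= -3·r0 → [0,-16,11]
  r2 -= 4·r1 → [0,0,-1]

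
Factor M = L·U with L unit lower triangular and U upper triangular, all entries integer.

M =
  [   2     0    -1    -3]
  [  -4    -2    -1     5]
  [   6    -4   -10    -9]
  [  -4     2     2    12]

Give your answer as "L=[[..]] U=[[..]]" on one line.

  R1 -= -2·R0 → [0,-2,-3,-1]
  R2 -= 3·R0 → [0,-4,-7,0]
  R3 -= -2·R0 → [0,2,0,6]
  R2 -= 2·R1 → [0,0,-1,2]
  R3 -= -1·R1 → [0,0,-3,5]
  R3 -= 3·R2 → [0,0,0,-1]

L=[[1,0,0,0],[-2,1,0,0],[3,2,1,0],[-2,-1,3,1]] U=[[2,0,-1,-3],[0,-2,-3,-1],[0,0,-1,2],[0,0,0,-1]]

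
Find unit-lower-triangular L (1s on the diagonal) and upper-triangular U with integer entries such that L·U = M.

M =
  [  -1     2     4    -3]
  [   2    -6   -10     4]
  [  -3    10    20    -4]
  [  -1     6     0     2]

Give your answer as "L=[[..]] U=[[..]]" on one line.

L=[[1,0,0,0],[-2,1,0,0],[3,-2,1,0],[1,-2,-2,1]] U=[[-1,2,4,-3],[0,-2,-2,-2],[0,0,4,1],[0,0,0,3]]

  row1 -= -2·row0 → [0,-2,-2,-2]
  row2 -= 3·row0 → [0,4,8,5]
  row3 -= 1·row0 → [0,4,-4,5]
  row2 -= -2·row1 → [0,0,4,1]
  row3 -= -2·row1 → [0,0,-8,1]
  row3 -= -2·row2 → [0,0,0,3]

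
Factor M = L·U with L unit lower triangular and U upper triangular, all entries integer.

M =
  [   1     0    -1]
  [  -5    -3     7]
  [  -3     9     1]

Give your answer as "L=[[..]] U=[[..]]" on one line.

  R1 -= -5·R0 → [0,-3,2]
  R2 -= -3·R0 → [0,9,-2]
  R2 -= -3·R1 → [0,0,4]

L=[[1,0,0],[-5,1,0],[-3,-3,1]] U=[[1,0,-1],[0,-3,2],[0,0,4]]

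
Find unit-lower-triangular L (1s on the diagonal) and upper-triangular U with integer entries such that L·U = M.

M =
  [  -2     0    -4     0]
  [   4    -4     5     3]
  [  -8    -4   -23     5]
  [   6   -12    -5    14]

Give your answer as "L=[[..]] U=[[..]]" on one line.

  row1 -= -2·row0 → [0,-4,-3,3]
  row2 -= 4·row0 → [0,-4,-7,5]
  row3 -= -3·row0 → [0,-12,-17,14]
  row2 -= 1·row1 → [0,0,-4,2]
  row3 -= 3·row1 → [0,0,-8,5]
  row3 -= 2·row2 → [0,0,0,1]

L=[[1,0,0,0],[-2,1,0,0],[4,1,1,0],[-3,3,2,1]] U=[[-2,0,-4,0],[0,-4,-3,3],[0,0,-4,2],[0,0,0,1]]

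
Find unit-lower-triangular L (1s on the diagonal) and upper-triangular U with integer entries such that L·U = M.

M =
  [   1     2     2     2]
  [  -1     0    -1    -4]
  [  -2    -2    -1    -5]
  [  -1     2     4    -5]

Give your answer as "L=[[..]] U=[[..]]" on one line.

L=[[1,0,0,0],[-1,1,0,0],[-2,1,1,0],[-1,2,2,1]] U=[[1,2,2,2],[0,2,1,-2],[0,0,2,1],[0,0,0,-1]]

  r1 -= -1·r0 → [0,2,1,-2]
  r2 -= -2·r0 → [0,2,3,-1]
  r3 -= -1·r0 → [0,4,6,-3]
  r2 -= 1·r1 → [0,0,2,1]
  r3 -= 2·r1 → [0,0,4,1]
  r3 -= 2·r2 → [0,0,0,-1]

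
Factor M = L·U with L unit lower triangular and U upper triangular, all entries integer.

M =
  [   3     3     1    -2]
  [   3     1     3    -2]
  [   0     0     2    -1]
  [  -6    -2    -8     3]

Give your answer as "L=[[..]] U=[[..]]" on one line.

  R1 -= 1·R0 → [0,-2,2,0]
  R2 -= 0·R0 → [0,0,2,-1]
  R3 -= -2·R0 → [0,4,-6,-1]
  R2 -= 0·R1 → [0,0,2,-1]
  R3 -= -2·R1 → [0,0,-2,-1]
  R3 -= -1·R2 → [0,0,0,-2]

L=[[1,0,0,0],[1,1,0,0],[0,0,1,0],[-2,-2,-1,1]] U=[[3,3,1,-2],[0,-2,2,0],[0,0,2,-1],[0,0,0,-2]]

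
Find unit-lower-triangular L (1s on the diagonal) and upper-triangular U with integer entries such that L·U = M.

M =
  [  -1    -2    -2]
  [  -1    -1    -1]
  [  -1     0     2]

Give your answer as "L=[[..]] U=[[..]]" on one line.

  R1 -= 1·R0 → [0,1,1]
  R2 -= 1·R0 → [0,2,4]
  R2 -= 2·R1 → [0,0,2]

L=[[1,0,0],[1,1,0],[1,2,1]] U=[[-1,-2,-2],[0,1,1],[0,0,2]]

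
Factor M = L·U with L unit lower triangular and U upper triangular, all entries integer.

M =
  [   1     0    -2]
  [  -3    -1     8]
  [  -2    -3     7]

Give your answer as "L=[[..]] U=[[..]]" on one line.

  r1 -= -3·r0 → [0,-1,2]
  r2 -= -2·r0 → [0,-3,3]
  r2 -= 3·r1 → [0,0,-3]

L=[[1,0,0],[-3,1,0],[-2,3,1]] U=[[1,0,-2],[0,-1,2],[0,0,-3]]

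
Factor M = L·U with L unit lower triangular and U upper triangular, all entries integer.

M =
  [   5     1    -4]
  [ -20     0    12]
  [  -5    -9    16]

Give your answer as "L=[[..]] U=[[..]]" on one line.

L=[[1,0,0],[-4,1,0],[-1,-2,1]] U=[[5,1,-4],[0,4,-4],[0,0,4]]

  R1 -= -4·R0 → [0,4,-4]
  R2 -= -1·R0 → [0,-8,12]
  R2 -= -2·R1 → [0,0,4]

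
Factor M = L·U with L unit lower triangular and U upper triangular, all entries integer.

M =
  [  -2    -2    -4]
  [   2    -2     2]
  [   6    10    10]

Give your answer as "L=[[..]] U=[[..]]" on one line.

L=[[1,0,0],[-1,1,0],[-3,-1,1]] U=[[-2,-2,-4],[0,-4,-2],[0,0,-4]]

  R1 -= -1·R0 → [0,-4,-2]
  R2 -= -3·R0 → [0,4,-2]
  R2 -= -1·R1 → [0,0,-4]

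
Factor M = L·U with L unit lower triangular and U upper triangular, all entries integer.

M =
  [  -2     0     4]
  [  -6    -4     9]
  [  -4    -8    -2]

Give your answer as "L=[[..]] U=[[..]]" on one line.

L=[[1,0,0],[3,1,0],[2,2,1]] U=[[-2,0,4],[0,-4,-3],[0,0,-4]]

  R1 -= 3·R0 → [0,-4,-3]
  R2 -= 2·R0 → [0,-8,-10]
  R2 -= 2·R1 → [0,0,-4]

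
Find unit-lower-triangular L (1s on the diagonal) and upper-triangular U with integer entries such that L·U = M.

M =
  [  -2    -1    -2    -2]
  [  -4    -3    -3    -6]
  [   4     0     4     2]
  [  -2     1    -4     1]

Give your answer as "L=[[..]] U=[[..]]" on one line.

L=[[1,0,0,0],[2,1,0,0],[-2,2,1,0],[1,-2,0,1]] U=[[-2,-1,-2,-2],[0,-1,1,-2],[0,0,-2,2],[0,0,0,-1]]

  r1 -= 2·r0 → [0,-1,1,-2]
  r2 -= -2·r0 → [0,-2,0,-2]
  r3 -= 1·r0 → [0,2,-2,3]
  r2 -= 2·r1 → [0,0,-2,2]
  r3 -= -2·r1 → [0,0,0,-1]
  r3 -= 0·r2 → [0,0,0,-1]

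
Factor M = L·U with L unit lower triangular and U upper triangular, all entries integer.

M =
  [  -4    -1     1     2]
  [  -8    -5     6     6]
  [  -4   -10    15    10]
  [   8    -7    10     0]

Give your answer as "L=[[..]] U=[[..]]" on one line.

L=[[1,0,0,0],[2,1,0,0],[1,3,1,0],[-2,3,0,1]] U=[[-4,-1,1,2],[0,-3,4,2],[0,0,2,2],[0,0,0,-2]]

  R1 -= 2·R0 → [0,-3,4,2]
  R2 -= 1·R0 → [0,-9,14,8]
  R3 -= -2·R0 → [0,-9,12,4]
  R2 -= 3·R1 → [0,0,2,2]
  R3 -= 3·R1 → [0,0,0,-2]
  R3 -= 0·R2 → [0,0,0,-2]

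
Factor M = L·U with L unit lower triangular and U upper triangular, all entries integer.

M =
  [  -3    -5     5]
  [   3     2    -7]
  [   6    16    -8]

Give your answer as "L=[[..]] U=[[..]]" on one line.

  row1 -= -1·row0 → [0,-3,-2]
  row2 -= -2·row0 → [0,6,2]
  row2 -= -2·row1 → [0,0,-2]

L=[[1,0,0],[-1,1,0],[-2,-2,1]] U=[[-3,-5,5],[0,-3,-2],[0,0,-2]]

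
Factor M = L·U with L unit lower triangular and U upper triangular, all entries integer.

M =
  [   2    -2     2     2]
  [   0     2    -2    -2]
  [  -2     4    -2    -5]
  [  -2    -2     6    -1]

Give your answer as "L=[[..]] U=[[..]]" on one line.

L=[[1,0,0,0],[0,1,0,0],[-1,1,1,0],[-1,-2,2,1]] U=[[2,-2,2,2],[0,2,-2,-2],[0,0,2,-1],[0,0,0,-1]]

  r1 -= 0·r0 → [0,2,-2,-2]
  r2 -= -1·r0 → [0,2,0,-3]
  r3 -= -1·r0 → [0,-4,8,1]
  r2 -= 1·r1 → [0,0,2,-1]
  r3 -= -2·r1 → [0,0,4,-3]
  r3 -= 2·r2 → [0,0,0,-1]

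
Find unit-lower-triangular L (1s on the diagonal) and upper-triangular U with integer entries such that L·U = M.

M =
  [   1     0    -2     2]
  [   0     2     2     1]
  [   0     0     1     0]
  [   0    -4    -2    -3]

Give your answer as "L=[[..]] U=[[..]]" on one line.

L=[[1,0,0,0],[0,1,0,0],[0,0,1,0],[0,-2,2,1]] U=[[1,0,-2,2],[0,2,2,1],[0,0,1,0],[0,0,0,-1]]

  R1 -= 0·R0 → [0,2,2,1]
  R2 -= 0·R0 → [0,0,1,0]
  R3 -= 0·R0 → [0,-4,-2,-3]
  R2 -= 0·R1 → [0,0,1,0]
  R3 -= -2·R1 → [0,0,2,-1]
  R3 -= 2·R2 → [0,0,0,-1]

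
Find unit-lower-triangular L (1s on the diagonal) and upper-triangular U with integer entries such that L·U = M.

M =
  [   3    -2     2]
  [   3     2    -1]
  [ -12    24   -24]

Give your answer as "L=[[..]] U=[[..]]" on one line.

  R1 -= 1·R0 → [0,4,-3]
  R2 -= -4·R0 → [0,16,-16]
  R2 -= 4·R1 → [0,0,-4]

L=[[1,0,0],[1,1,0],[-4,4,1]] U=[[3,-2,2],[0,4,-3],[0,0,-4]]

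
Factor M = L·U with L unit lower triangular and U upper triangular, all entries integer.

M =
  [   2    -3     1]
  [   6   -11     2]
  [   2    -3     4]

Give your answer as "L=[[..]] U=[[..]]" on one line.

  r1 -= 3·r0 → [0,-2,-1]
  r2 -= 1·r0 → [0,0,3]
  r2 -= 0·r1 → [0,0,3]

L=[[1,0,0],[3,1,0],[1,0,1]] U=[[2,-3,1],[0,-2,-1],[0,0,3]]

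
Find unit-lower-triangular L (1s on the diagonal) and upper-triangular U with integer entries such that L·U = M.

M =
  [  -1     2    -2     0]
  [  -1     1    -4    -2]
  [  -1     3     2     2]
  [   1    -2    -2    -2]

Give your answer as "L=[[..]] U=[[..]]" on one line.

  R1 -= 1·R0 → [0,-1,-2,-2]
  R2 -= 1·R0 → [0,1,4,2]
  R3 -= -1·R0 → [0,0,-4,-2]
  R2 -= -1·R1 → [0,0,2,0]
  R3 -= 0·R1 → [0,0,-4,-2]
  R3 -= -2·R2 → [0,0,0,-2]

L=[[1,0,0,0],[1,1,0,0],[1,-1,1,0],[-1,0,-2,1]] U=[[-1,2,-2,0],[0,-1,-2,-2],[0,0,2,0],[0,0,0,-2]]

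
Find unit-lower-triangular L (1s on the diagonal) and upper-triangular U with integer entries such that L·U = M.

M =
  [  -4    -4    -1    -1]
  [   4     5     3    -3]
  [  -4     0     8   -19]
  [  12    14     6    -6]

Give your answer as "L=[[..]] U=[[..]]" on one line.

L=[[1,0,0,0],[-1,1,0,0],[1,4,1,0],[-3,2,-1,1]] U=[[-4,-4,-1,-1],[0,1,2,-4],[0,0,1,-2],[0,0,0,-3]]

  row1 -= -1·row0 → [0,1,2,-4]
  row2 -= 1·row0 → [0,4,9,-18]
  row3 -= -3·row0 → [0,2,3,-9]
  row2 -= 4·row1 → [0,0,1,-2]
  row3 -= 2·row1 → [0,0,-1,-1]
  row3 -= -1·row2 → [0,0,0,-3]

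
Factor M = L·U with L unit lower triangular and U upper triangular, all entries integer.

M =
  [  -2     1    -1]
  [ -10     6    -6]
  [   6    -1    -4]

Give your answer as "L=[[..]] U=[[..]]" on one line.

L=[[1,0,0],[5,1,0],[-3,2,1]] U=[[-2,1,-1],[0,1,-1],[0,0,-5]]

  r1 -= 5·r0 → [0,1,-1]
  r2 -= -3·r0 → [0,2,-7]
  r2 -= 2·r1 → [0,0,-5]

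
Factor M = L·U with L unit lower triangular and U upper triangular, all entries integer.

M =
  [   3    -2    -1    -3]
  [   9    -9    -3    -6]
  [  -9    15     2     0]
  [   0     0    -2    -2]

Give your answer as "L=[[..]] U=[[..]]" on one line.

  r1 -= 3·r0 → [0,-3,0,3]
  r2 -= -3·r0 → [0,9,-1,-9]
  r3 -= 0·r0 → [0,0,-2,-2]
  r2 -= -3·r1 → [0,0,-1,0]
  r3 -= 0·r1 → [0,0,-2,-2]
  r3 -= 2·r2 → [0,0,0,-2]

L=[[1,0,0,0],[3,1,0,0],[-3,-3,1,0],[0,0,2,1]] U=[[3,-2,-1,-3],[0,-3,0,3],[0,0,-1,0],[0,0,0,-2]]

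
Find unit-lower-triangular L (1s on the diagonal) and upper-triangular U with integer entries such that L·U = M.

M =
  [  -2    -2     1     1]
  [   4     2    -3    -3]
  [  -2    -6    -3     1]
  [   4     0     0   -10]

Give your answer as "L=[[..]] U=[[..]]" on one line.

L=[[1,0,0,0],[-2,1,0,0],[1,2,1,0],[-2,2,-2,1]] U=[[-2,-2,1,1],[0,-2,-1,-1],[0,0,-2,2],[0,0,0,-2]]

  row1 -= -2·row0 → [0,-2,-1,-1]
  row2 -= 1·row0 → [0,-4,-4,0]
  row3 -= -2·row0 → [0,-4,2,-8]
  row2 -= 2·row1 → [0,0,-2,2]
  row3 -= 2·row1 → [0,0,4,-6]
  row3 -= -2·row2 → [0,0,0,-2]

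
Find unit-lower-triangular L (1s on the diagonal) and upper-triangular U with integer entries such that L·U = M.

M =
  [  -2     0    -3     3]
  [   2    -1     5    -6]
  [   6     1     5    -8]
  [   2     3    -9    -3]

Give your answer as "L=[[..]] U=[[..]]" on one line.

  r1 -= -1·r0 → [0,-1,2,-3]
  r2 -= -3·r0 → [0,1,-4,1]
  r3 -= -1·r0 → [0,3,-12,0]
  r2 -= -1·r1 → [0,0,-2,-2]
  r3 -= -3·r1 → [0,0,-6,-9]
  r3 -= 3·r2 → [0,0,0,-3]

L=[[1,0,0,0],[-1,1,0,0],[-3,-1,1,0],[-1,-3,3,1]] U=[[-2,0,-3,3],[0,-1,2,-3],[0,0,-2,-2],[0,0,0,-3]]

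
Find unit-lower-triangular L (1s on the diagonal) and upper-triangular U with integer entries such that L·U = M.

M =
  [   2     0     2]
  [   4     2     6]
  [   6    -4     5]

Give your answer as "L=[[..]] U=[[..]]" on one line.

L=[[1,0,0],[2,1,0],[3,-2,1]] U=[[2,0,2],[0,2,2],[0,0,3]]

  row1 -= 2·row0 → [0,2,2]
  row2 -= 3·row0 → [0,-4,-1]
  row2 -= -2·row1 → [0,0,3]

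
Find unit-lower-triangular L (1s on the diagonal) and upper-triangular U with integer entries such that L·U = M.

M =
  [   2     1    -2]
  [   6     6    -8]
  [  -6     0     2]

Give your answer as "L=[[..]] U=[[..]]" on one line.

L=[[1,0,0],[3,1,0],[-3,1,1]] U=[[2,1,-2],[0,3,-2],[0,0,-2]]

  R1 -= 3·R0 → [0,3,-2]
  R2 -= -3·R0 → [0,3,-4]
  R2 -= 1·R1 → [0,0,-2]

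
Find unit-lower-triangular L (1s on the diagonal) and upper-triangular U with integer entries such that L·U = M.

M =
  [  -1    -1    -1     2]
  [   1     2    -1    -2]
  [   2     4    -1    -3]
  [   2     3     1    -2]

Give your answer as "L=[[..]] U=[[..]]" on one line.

  r1 -= -1·r0 → [0,1,-2,0]
  r2 -= -2·r0 → [0,2,-3,1]
  r3 -= -2·r0 → [0,1,-1,2]
  r2 -= 2·r1 → [0,0,1,1]
  r3 -= 1·r1 → [0,0,1,2]
  r3 -= 1·r2 → [0,0,0,1]

L=[[1,0,0,0],[-1,1,0,0],[-2,2,1,0],[-2,1,1,1]] U=[[-1,-1,-1,2],[0,1,-2,0],[0,0,1,1],[0,0,0,1]]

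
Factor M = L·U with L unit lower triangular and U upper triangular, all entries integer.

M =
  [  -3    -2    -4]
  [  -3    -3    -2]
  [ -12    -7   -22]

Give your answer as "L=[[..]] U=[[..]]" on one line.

  R1 -= 1·R0 → [0,-1,2]
  R2 -= 4·R0 → [0,1,-6]
  R2 -= -1·R1 → [0,0,-4]

L=[[1,0,0],[1,1,0],[4,-1,1]] U=[[-3,-2,-4],[0,-1,2],[0,0,-4]]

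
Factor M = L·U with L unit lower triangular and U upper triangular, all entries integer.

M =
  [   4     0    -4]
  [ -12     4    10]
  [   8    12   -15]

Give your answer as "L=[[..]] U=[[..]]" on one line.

L=[[1,0,0],[-3,1,0],[2,3,1]] U=[[4,0,-4],[0,4,-2],[0,0,-1]]

  r1 -= -3·r0 → [0,4,-2]
  r2 -= 2·r0 → [0,12,-7]
  r2 -= 3·r1 → [0,0,-1]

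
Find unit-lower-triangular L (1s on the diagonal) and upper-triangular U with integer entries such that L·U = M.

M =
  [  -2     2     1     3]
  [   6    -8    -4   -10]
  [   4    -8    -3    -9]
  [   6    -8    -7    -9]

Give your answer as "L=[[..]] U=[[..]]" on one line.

  r1 -= -3·r0 → [0,-2,-1,-1]
  r2 -= -2·r0 → [0,-4,-1,-3]
  r3 -= -3·r0 → [0,-2,-4,0]
  r2 -= 2·r1 → [0,0,1,-1]
  r3 -= 1·r1 → [0,0,-3,1]
  r3 -= -3·r2 → [0,0,0,-2]

L=[[1,0,0,0],[-3,1,0,0],[-2,2,1,0],[-3,1,-3,1]] U=[[-2,2,1,3],[0,-2,-1,-1],[0,0,1,-1],[0,0,0,-2]]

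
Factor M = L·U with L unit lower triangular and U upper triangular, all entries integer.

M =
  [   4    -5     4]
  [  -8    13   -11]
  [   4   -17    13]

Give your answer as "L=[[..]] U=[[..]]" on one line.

  row1 -= -2·row0 → [0,3,-3]
  row2 -= 1·row0 → [0,-12,9]
  row2 -= -4·row1 → [0,0,-3]

L=[[1,0,0],[-2,1,0],[1,-4,1]] U=[[4,-5,4],[0,3,-3],[0,0,-3]]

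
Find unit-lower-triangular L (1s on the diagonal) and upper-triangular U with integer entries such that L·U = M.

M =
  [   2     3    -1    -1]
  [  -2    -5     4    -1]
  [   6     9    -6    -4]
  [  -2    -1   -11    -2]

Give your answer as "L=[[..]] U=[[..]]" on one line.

L=[[1,0,0,0],[-1,1,0,0],[3,0,1,0],[-1,-1,3,1]] U=[[2,3,-1,-1],[0,-2,3,-2],[0,0,-3,-1],[0,0,0,-2]]

  R1 -= -1·R0 → [0,-2,3,-2]
  R2 -= 3·R0 → [0,0,-3,-1]
  R3 -= -1·R0 → [0,2,-12,-3]
  R2 -= 0·R1 → [0,0,-3,-1]
  R3 -= -1·R1 → [0,0,-9,-5]
  R3 -= 3·R2 → [0,0,0,-2]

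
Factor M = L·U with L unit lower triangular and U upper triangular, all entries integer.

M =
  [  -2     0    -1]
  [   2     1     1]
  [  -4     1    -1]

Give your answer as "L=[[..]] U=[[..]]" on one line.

L=[[1,0,0],[-1,1,0],[2,1,1]] U=[[-2,0,-1],[0,1,0],[0,0,1]]

  r1 -= -1·r0 → [0,1,0]
  r2 -= 2·r0 → [0,1,1]
  r2 -= 1·r1 → [0,0,1]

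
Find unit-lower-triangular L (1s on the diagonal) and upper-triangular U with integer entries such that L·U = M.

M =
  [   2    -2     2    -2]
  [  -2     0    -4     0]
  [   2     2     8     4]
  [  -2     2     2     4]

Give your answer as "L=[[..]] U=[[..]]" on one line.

  r1 -= -1·r0 → [0,-2,-2,-2]
  r2 -= 1·r0 → [0,4,6,6]
  r3 -= -1·r0 → [0,0,4,2]
  r2 -= -2·r1 → [0,0,2,2]
  r3 -= 0·r1 → [0,0,4,2]
  r3 -= 2·r2 → [0,0,0,-2]

L=[[1,0,0,0],[-1,1,0,0],[1,-2,1,0],[-1,0,2,1]] U=[[2,-2,2,-2],[0,-2,-2,-2],[0,0,2,2],[0,0,0,-2]]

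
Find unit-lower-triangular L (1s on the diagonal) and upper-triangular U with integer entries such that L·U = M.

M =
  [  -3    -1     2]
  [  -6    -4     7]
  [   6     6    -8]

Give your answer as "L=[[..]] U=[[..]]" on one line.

L=[[1,0,0],[2,1,0],[-2,-2,1]] U=[[-3,-1,2],[0,-2,3],[0,0,2]]

  row1 -= 2·row0 → [0,-2,3]
  row2 -= -2·row0 → [0,4,-4]
  row2 -= -2·row1 → [0,0,2]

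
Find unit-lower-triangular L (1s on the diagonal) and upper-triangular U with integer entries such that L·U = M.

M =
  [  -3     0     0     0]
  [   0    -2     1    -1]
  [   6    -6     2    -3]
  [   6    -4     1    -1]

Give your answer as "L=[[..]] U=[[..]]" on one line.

L=[[1,0,0,0],[0,1,0,0],[-2,3,1,0],[-2,2,1,1]] U=[[-3,0,0,0],[0,-2,1,-1],[0,0,-1,0],[0,0,0,1]]

  row1 -= 0·row0 → [0,-2,1,-1]
  row2 -= -2·row0 → [0,-6,2,-3]
  row3 -= -2·row0 → [0,-4,1,-1]
  row2 -= 3·row1 → [0,0,-1,0]
  row3 -= 2·row1 → [0,0,-1,1]
  row3 -= 1·row2 → [0,0,0,1]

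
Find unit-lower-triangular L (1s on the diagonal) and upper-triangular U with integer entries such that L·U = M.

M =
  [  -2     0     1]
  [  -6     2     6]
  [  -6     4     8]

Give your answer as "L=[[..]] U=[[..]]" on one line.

  R1 -= 3·R0 → [0,2,3]
  R2 -= 3·R0 → [0,4,5]
  R2 -= 2·R1 → [0,0,-1]

L=[[1,0,0],[3,1,0],[3,2,1]] U=[[-2,0,1],[0,2,3],[0,0,-1]]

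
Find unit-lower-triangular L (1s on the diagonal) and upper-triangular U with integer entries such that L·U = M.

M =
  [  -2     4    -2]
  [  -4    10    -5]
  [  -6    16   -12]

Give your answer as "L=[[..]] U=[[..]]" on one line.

L=[[1,0,0],[2,1,0],[3,2,1]] U=[[-2,4,-2],[0,2,-1],[0,0,-4]]

  row1 -= 2·row0 → [0,2,-1]
  row2 -= 3·row0 → [0,4,-6]
  row2 -= 2·row1 → [0,0,-4]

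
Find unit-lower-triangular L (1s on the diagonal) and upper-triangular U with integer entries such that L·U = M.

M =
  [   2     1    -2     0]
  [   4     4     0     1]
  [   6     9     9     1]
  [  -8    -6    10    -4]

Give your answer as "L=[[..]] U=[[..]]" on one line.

  row1 -= 2·row0 → [0,2,4,1]
  row2 -= 3·row0 → [0,6,15,1]
  row3 -= -4·row0 → [0,-2,2,-4]
  row2 -= 3·row1 → [0,0,3,-2]
  row3 -= -1·row1 → [0,0,6,-3]
  row3 -= 2·row2 → [0,0,0,1]

L=[[1,0,0,0],[2,1,0,0],[3,3,1,0],[-4,-1,2,1]] U=[[2,1,-2,0],[0,2,4,1],[0,0,3,-2],[0,0,0,1]]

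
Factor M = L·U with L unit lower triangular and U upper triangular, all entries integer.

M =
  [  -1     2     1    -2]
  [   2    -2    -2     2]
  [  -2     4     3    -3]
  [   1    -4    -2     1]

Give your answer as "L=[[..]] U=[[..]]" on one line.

  R1 -= -2·R0 → [0,2,0,-2]
  R2 -= 2·R0 → [0,0,1,1]
  R3 -= -1·R0 → [0,-2,-1,-1]
  R2 -= 0·R1 → [0,0,1,1]
  R3 -= -1·R1 → [0,0,-1,-3]
  R3 -= -1·R2 → [0,0,0,-2]

L=[[1,0,0,0],[-2,1,0,0],[2,0,1,0],[-1,-1,-1,1]] U=[[-1,2,1,-2],[0,2,0,-2],[0,0,1,1],[0,0,0,-2]]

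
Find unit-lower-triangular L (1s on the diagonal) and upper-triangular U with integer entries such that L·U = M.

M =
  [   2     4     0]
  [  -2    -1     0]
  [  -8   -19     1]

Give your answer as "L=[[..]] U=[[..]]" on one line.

L=[[1,0,0],[-1,1,0],[-4,-1,1]] U=[[2,4,0],[0,3,0],[0,0,1]]

  R1 -= -1·R0 → [0,3,0]
  R2 -= -4·R0 → [0,-3,1]
  R2 -= -1·R1 → [0,0,1]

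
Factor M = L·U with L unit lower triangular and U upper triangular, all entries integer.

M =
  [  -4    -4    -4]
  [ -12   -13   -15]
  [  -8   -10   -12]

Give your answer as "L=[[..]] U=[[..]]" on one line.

L=[[1,0,0],[3,1,0],[2,2,1]] U=[[-4,-4,-4],[0,-1,-3],[0,0,2]]

  R1 -= 3·R0 → [0,-1,-3]
  R2 -= 2·R0 → [0,-2,-4]
  R2 -= 2·R1 → [0,0,2]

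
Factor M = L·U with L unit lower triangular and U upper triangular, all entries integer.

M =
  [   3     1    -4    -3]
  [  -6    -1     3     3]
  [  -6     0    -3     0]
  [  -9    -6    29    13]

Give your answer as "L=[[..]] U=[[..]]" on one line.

  row1 -= -2·row0 → [0,1,-5,-3]
  row2 -= -2·row0 → [0,2,-11,-6]
  row3 -= -3·row0 → [0,-3,17,4]
  row2 -= 2·row1 → [0,0,-1,0]
  row3 -= -3·row1 → [0,0,2,-5]
  row3 -= -2·row2 → [0,0,0,-5]

L=[[1,0,0,0],[-2,1,0,0],[-2,2,1,0],[-3,-3,-2,1]] U=[[3,1,-4,-3],[0,1,-5,-3],[0,0,-1,0],[0,0,0,-5]]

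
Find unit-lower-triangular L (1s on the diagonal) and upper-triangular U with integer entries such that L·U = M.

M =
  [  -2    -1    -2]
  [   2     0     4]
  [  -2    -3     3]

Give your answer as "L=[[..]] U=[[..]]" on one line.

  r1 -= -1·r0 → [0,-1,2]
  r2 -= 1·r0 → [0,-2,5]
  r2 -= 2·r1 → [0,0,1]

L=[[1,0,0],[-1,1,0],[1,2,1]] U=[[-2,-1,-2],[0,-1,2],[0,0,1]]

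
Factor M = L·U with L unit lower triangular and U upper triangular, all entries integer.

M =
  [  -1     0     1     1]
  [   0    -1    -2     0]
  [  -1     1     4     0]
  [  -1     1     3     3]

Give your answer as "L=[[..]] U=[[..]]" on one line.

L=[[1,0,0,0],[0,1,0,0],[1,-1,1,0],[1,-1,0,1]] U=[[-1,0,1,1],[0,-1,-2,0],[0,0,1,-1],[0,0,0,2]]

  row1 -= 0·row0 → [0,-1,-2,0]
  row2 -= 1·row0 → [0,1,3,-1]
  row3 -= 1·row0 → [0,1,2,2]
  row2 -= -1·row1 → [0,0,1,-1]
  row3 -= -1·row1 → [0,0,0,2]
  row3 -= 0·row2 → [0,0,0,2]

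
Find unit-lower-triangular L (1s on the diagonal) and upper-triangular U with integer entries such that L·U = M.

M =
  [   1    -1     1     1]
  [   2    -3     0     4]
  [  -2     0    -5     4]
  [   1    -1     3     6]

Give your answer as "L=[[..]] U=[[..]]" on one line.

  r1 -= 2·r0 → [0,-1,-2,2]
  r2 -= -2·r0 → [0,-2,-3,6]
  r3 -= 1·r0 → [0,0,2,5]
  r2 -= 2·r1 → [0,0,1,2]
  r3 -= 0·r1 → [0,0,2,5]
  r3 -= 2·r2 → [0,0,0,1]

L=[[1,0,0,0],[2,1,0,0],[-2,2,1,0],[1,0,2,1]] U=[[1,-1,1,1],[0,-1,-2,2],[0,0,1,2],[0,0,0,1]]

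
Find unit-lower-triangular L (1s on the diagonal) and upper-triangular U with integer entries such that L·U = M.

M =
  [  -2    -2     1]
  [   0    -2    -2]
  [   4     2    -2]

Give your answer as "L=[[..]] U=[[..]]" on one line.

  R1 -= 0·R0 → [0,-2,-2]
  R2 -= -2·R0 → [0,-2,0]
  R2 -= 1·R1 → [0,0,2]

L=[[1,0,0],[0,1,0],[-2,1,1]] U=[[-2,-2,1],[0,-2,-2],[0,0,2]]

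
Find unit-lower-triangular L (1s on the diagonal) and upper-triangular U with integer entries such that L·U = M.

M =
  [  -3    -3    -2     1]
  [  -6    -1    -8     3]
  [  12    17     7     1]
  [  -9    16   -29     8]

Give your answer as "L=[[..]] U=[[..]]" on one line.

  row1 -= 2·row0 → [0,5,-4,1]
  row2 -= -4·row0 → [0,5,-1,5]
  row3 -= 3·row0 → [0,25,-23,5]
  row2 -= 1·row1 → [0,0,3,4]
  row3 -= 5·row1 → [0,0,-3,0]
  row3 -= -1·row2 → [0,0,0,4]

L=[[1,0,0,0],[2,1,0,0],[-4,1,1,0],[3,5,-1,1]] U=[[-3,-3,-2,1],[0,5,-4,1],[0,0,3,4],[0,0,0,4]]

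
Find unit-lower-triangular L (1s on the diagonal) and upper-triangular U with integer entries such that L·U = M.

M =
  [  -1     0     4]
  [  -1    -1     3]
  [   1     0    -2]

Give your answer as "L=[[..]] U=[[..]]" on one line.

  row1 -= 1·row0 → [0,-1,-1]
  row2 -= -1·row0 → [0,0,2]
  row2 -= 0·row1 → [0,0,2]

L=[[1,0,0],[1,1,0],[-1,0,1]] U=[[-1,0,4],[0,-1,-1],[0,0,2]]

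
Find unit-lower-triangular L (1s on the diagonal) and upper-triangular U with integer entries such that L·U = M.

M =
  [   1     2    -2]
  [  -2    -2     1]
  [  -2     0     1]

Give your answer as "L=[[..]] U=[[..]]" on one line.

L=[[1,0,0],[-2,1,0],[-2,2,1]] U=[[1,2,-2],[0,2,-3],[0,0,3]]

  r1 -= -2·r0 → [0,2,-3]
  r2 -= -2·r0 → [0,4,-3]
  r2 -= 2·r1 → [0,0,3]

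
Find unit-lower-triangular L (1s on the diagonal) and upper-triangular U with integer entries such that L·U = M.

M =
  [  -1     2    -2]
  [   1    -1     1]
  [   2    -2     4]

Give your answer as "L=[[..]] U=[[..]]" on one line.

L=[[1,0,0],[-1,1,0],[-2,2,1]] U=[[-1,2,-2],[0,1,-1],[0,0,2]]

  r1 -= -1·r0 → [0,1,-1]
  r2 -= -2·r0 → [0,2,0]
  r2 -= 2·r1 → [0,0,2]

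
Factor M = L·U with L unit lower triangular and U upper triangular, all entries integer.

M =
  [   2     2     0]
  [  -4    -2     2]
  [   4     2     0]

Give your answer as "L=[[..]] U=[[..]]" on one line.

  r1 -= -2·r0 → [0,2,2]
  r2 -= 2·r0 → [0,-2,0]
  r2 -= -1·r1 → [0,0,2]

L=[[1,0,0],[-2,1,0],[2,-1,1]] U=[[2,2,0],[0,2,2],[0,0,2]]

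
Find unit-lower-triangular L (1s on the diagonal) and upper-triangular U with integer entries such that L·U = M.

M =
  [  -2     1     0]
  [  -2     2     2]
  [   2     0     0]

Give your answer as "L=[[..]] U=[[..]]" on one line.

L=[[1,0,0],[1,1,0],[-1,1,1]] U=[[-2,1,0],[0,1,2],[0,0,-2]]

  R1 -= 1·R0 → [0,1,2]
  R2 -= -1·R0 → [0,1,0]
  R2 -= 1·R1 → [0,0,-2]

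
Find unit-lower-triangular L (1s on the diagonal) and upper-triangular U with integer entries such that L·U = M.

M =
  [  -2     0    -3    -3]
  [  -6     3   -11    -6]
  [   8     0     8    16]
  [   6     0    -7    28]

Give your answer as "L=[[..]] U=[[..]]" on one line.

L=[[1,0,0,0],[3,1,0,0],[-4,0,1,0],[-3,0,4,1]] U=[[-2,0,-3,-3],[0,3,-2,3],[0,0,-4,4],[0,0,0,3]]

  row1 -= 3·row0 → [0,3,-2,3]
  row2 -= -4·row0 → [0,0,-4,4]
  row3 -= -3·row0 → [0,0,-16,19]
  row2 -= 0·row1 → [0,0,-4,4]
  row3 -= 0·row1 → [0,0,-16,19]
  row3 -= 4·row2 → [0,0,0,3]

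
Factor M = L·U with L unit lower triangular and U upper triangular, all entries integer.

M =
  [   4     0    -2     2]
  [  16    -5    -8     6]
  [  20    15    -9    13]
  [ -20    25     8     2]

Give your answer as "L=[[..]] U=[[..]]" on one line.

L=[[1,0,0,0],[4,1,0,0],[5,-3,1,0],[-5,-5,-2,1]] U=[[4,0,-2,2],[0,-5,0,-2],[0,0,1,-3],[0,0,0,-4]]

  R1 -= 4·R0 → [0,-5,0,-2]
  R2 -= 5·R0 → [0,15,1,3]
  R3 -= -5·R0 → [0,25,-2,12]
  R2 -= -3·R1 → [0,0,1,-3]
  R3 -= -5·R1 → [0,0,-2,2]
  R3 -= -2·R2 → [0,0,0,-4]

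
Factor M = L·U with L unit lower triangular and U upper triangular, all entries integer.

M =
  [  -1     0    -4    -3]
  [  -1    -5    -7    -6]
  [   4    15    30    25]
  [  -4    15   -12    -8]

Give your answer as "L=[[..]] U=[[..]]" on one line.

  R1 -= 1·R0 → [0,-5,-3,-3]
  R2 -= -4·R0 → [0,15,14,13]
  R3 -= 4·R0 → [0,15,4,4]
  R2 -= -3·R1 → [0,0,5,4]
  R3 -= -3·R1 → [0,0,-5,-5]
  R3 -= -1·R2 → [0,0,0,-1]

L=[[1,0,0,0],[1,1,0,0],[-4,-3,1,0],[4,-3,-1,1]] U=[[-1,0,-4,-3],[0,-5,-3,-3],[0,0,5,4],[0,0,0,-1]]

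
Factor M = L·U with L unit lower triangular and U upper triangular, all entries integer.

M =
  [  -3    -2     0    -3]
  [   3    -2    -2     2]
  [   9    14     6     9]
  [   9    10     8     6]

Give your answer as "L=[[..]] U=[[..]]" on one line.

L=[[1,0,0,0],[-1,1,0,0],[-3,-2,1,0],[-3,-1,3,1]] U=[[-3,-2,0,-3],[0,-4,-2,-1],[0,0,2,-2],[0,0,0,2]]

  row1 -= -1·row0 → [0,-4,-2,-1]
  row2 -= -3·row0 → [0,8,6,0]
  row3 -= -3·row0 → [0,4,8,-3]
  row2 -= -2·row1 → [0,0,2,-2]
  row3 -= -1·row1 → [0,0,6,-4]
  row3 -= 3·row2 → [0,0,0,2]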